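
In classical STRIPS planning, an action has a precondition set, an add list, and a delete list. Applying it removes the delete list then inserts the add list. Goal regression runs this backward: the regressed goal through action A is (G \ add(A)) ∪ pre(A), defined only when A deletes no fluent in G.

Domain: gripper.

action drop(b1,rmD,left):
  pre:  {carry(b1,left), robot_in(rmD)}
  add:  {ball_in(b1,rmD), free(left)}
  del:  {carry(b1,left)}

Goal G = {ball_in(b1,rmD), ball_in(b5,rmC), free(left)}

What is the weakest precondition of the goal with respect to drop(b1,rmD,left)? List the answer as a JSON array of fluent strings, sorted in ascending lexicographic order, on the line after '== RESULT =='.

Compute (G \ add) ∪ pre:
  G ∩ del = {}  (empty — regression defined)
  G \ add = {ball_in(b1,rmD), ball_in(b5,rmC), free(left)} \ {ball_in(b1,rmD), free(left)} = {ball_in(b5,rmC)}
  ∪ pre   = {ball_in(b5,rmC)} ∪ {carry(b1,left), robot_in(rmD)}
          = {ball_in(b5,rmC), carry(b1,left), robot_in(rmD)}

== RESULT ==
["ball_in(b5,rmC)", "carry(b1,left)", "robot_in(rmD)"]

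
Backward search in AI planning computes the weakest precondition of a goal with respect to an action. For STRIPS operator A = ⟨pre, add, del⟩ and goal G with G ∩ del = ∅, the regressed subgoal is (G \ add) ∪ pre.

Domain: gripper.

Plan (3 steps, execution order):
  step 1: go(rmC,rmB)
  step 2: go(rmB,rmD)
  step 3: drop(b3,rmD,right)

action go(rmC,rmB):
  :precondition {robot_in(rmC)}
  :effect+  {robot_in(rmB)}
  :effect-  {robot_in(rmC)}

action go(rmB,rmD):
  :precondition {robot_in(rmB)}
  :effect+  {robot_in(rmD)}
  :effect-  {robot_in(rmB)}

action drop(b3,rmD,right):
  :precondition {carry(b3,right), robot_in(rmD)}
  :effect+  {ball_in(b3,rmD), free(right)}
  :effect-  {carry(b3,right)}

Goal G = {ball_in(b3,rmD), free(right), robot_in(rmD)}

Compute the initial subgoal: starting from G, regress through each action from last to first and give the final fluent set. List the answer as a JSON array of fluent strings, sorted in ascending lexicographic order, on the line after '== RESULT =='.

Regress step by step:
  through step 3 (drop(b3,rmD,right)): drop {ball_in(b3,rmD), free(right)}, keep {robot_in(rmD)}, require {carry(b3,right), robot_in(rmD)}
    → {carry(b3,right), robot_in(rmD)}
  through step 2 (go(rmB,rmD)): drop {robot_in(rmD)}, keep {carry(b3,right)}, require {robot_in(rmB)}
    → {carry(b3,right), robot_in(rmB)}
  through step 1 (go(rmC,rmB)): drop {robot_in(rmB)}, keep {carry(b3,right)}, require {robot_in(rmC)}
    → {carry(b3,right), robot_in(rmC)}

== RESULT ==
["carry(b3,right)", "robot_in(rmC)"]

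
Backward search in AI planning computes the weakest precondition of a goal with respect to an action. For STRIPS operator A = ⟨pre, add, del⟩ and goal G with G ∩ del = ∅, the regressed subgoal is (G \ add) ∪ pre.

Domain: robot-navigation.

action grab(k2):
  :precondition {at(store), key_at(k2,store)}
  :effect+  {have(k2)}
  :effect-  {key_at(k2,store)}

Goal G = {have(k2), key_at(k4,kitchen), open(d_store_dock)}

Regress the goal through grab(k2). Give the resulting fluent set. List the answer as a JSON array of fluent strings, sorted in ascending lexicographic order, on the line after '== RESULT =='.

Compute (G \ add) ∪ pre:
  G ∩ del = {}  (empty — regression defined)
  G \ add = {have(k2), key_at(k4,kitchen), open(d_store_dock)} \ {have(k2)} = {key_at(k4,kitchen), open(d_store_dock)}
  ∪ pre   = {key_at(k4,kitchen), open(d_store_dock)} ∪ {at(store), key_at(k2,store)}
          = {at(store), key_at(k2,store), key_at(k4,kitchen), open(d_store_dock)}

== RESULT ==
["at(store)", "key_at(k2,store)", "key_at(k4,kitchen)", "open(d_store_dock)"]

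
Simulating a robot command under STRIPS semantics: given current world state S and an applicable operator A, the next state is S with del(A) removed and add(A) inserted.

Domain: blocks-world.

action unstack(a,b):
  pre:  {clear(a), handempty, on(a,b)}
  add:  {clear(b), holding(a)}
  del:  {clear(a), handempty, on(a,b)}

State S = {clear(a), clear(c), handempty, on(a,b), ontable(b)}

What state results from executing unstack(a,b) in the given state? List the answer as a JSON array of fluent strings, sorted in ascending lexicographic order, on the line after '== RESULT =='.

Progress:
  pre ⊆ S: {clear(a), handempty, on(a,b)} ⊆ S  — applicable
  S \ del = {clear(c), ontable(b)}
  ∪ add   = {clear(b), clear(c), holding(a), ontable(b)}

== RESULT ==
["clear(b)", "clear(c)", "holding(a)", "ontable(b)"]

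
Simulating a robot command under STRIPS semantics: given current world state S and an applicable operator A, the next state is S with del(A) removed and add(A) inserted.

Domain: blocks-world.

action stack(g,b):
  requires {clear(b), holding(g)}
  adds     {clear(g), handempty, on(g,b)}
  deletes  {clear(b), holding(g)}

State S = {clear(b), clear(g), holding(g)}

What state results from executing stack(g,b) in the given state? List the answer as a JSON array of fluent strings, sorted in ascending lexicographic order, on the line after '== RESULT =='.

Compute (S \ del) ∪ add:
  pre ⊆ S: {clear(b), holding(g)} ⊆ S  — applicable
  S \ del = {clear(g)}
  ∪ add   = {clear(g), handempty, on(g,b)}

== RESULT ==
["clear(g)", "handempty", "on(g,b)"]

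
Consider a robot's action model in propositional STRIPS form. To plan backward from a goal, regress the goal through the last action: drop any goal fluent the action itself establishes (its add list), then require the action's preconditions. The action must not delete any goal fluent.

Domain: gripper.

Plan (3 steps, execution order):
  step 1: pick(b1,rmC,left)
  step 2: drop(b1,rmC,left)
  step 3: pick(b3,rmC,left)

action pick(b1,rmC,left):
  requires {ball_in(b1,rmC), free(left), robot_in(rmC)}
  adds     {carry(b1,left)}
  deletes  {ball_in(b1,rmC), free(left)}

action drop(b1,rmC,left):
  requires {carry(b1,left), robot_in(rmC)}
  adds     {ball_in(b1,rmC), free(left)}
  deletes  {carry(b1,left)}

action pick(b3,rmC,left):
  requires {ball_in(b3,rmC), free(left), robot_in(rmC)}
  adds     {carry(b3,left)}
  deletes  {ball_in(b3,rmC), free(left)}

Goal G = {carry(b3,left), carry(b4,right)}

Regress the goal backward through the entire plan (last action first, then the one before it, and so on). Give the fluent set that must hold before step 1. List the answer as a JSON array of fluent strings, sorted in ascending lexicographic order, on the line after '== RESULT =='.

Regress step by step:
  through step 3 (pick(b3,rmC,left)): drop {carry(b3,left)}, keep {carry(b4,right)}, require {ball_in(b3,rmC), free(left), robot_in(rmC)}
    → {ball_in(b3,rmC), carry(b4,right), free(left), robot_in(rmC)}
  through step 2 (drop(b1,rmC,left)): drop {free(left)}, keep {ball_in(b3,rmC), carry(b4,right), robot_in(rmC)}, require {carry(b1,left), robot_in(rmC)}
    → {ball_in(b3,rmC), carry(b1,left), carry(b4,right), robot_in(rmC)}
  through step 1 (pick(b1,rmC,left)): drop {carry(b1,left)}, keep {ball_in(b3,rmC), carry(b4,right), robot_in(rmC)}, require {ball_in(b1,rmC), free(left), robot_in(rmC)}
    → {ball_in(b1,rmC), ball_in(b3,rmC), carry(b4,right), free(left), robot_in(rmC)}

== RESULT ==
["ball_in(b1,rmC)", "ball_in(b3,rmC)", "carry(b4,right)", "free(left)", "robot_in(rmC)"]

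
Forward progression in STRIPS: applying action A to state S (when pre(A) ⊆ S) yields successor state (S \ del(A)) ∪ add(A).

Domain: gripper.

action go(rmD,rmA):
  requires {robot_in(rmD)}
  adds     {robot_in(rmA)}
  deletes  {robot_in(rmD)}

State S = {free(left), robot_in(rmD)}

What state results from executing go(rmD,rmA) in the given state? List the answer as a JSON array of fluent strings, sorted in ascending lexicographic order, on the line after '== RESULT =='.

Progress:
  pre ⊆ S: {robot_in(rmD)} ⊆ S  — applicable
  S \ del = {free(left)}
  ∪ add   = {free(left), robot_in(rmA)}

== RESULT ==
["free(left)", "robot_in(rmA)"]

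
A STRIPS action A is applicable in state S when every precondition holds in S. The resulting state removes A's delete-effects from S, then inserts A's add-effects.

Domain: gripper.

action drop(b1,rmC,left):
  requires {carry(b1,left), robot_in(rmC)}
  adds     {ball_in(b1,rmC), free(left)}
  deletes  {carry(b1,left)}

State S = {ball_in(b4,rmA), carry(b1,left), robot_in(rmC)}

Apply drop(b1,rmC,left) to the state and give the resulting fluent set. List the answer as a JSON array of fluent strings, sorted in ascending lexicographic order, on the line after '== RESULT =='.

Compute (S \ del) ∪ add:
  pre ⊆ S: {carry(b1,left), robot_in(rmC)} ⊆ S  — applicable
  S \ del = {ball_in(b4,rmA), robot_in(rmC)}
  ∪ add   = {ball_in(b1,rmC), ball_in(b4,rmA), free(left), robot_in(rmC)}

== RESULT ==
["ball_in(b1,rmC)", "ball_in(b4,rmA)", "free(left)", "robot_in(rmC)"]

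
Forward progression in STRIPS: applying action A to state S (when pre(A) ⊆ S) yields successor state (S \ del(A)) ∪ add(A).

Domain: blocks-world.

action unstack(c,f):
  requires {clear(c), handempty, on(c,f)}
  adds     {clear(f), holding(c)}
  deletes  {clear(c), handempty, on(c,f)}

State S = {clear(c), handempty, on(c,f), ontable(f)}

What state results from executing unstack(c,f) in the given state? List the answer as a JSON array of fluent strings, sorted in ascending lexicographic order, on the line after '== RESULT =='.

Progress:
  pre ⊆ S: {clear(c), handempty, on(c,f)} ⊆ S  — applicable
  S \ del = {ontable(f)}
  ∪ add   = {clear(f), holding(c), ontable(f)}

== RESULT ==
["clear(f)", "holding(c)", "ontable(f)"]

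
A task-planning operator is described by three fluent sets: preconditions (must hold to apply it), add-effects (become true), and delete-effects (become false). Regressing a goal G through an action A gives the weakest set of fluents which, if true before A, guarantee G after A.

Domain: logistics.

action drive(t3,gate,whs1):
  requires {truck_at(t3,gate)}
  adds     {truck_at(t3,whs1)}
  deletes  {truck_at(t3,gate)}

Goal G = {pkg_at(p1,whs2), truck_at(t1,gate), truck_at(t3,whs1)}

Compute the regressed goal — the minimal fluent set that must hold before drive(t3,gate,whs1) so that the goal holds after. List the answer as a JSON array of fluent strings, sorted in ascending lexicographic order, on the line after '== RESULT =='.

Compute (G \ add) ∪ pre:
  G ∩ del = {}  (empty — regression defined)
  G \ add = {pkg_at(p1,whs2), truck_at(t1,gate), truck_at(t3,whs1)} \ {truck_at(t3,whs1)} = {pkg_at(p1,whs2), truck_at(t1,gate)}
  ∪ pre   = {pkg_at(p1,whs2), truck_at(t1,gate)} ∪ {truck_at(t3,gate)}
          = {pkg_at(p1,whs2), truck_at(t1,gate), truck_at(t3,gate)}

== RESULT ==
["pkg_at(p1,whs2)", "truck_at(t1,gate)", "truck_at(t3,gate)"]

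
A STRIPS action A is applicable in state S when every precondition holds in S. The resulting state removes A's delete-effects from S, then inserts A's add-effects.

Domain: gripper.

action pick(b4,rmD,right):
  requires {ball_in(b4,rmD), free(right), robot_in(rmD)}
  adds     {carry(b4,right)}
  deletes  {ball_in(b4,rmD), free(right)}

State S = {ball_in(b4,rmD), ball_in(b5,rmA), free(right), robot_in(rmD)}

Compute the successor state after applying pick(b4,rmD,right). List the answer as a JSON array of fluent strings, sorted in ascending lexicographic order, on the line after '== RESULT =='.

Compute (S \ del) ∪ add:
  pre ⊆ S: {ball_in(b4,rmD), free(right), robot_in(rmD)} ⊆ S  — applicable
  S \ del = {ball_in(b5,rmA), robot_in(rmD)}
  ∪ add   = {ball_in(b5,rmA), carry(b4,right), robot_in(rmD)}

== RESULT ==
["ball_in(b5,rmA)", "carry(b4,right)", "robot_in(rmD)"]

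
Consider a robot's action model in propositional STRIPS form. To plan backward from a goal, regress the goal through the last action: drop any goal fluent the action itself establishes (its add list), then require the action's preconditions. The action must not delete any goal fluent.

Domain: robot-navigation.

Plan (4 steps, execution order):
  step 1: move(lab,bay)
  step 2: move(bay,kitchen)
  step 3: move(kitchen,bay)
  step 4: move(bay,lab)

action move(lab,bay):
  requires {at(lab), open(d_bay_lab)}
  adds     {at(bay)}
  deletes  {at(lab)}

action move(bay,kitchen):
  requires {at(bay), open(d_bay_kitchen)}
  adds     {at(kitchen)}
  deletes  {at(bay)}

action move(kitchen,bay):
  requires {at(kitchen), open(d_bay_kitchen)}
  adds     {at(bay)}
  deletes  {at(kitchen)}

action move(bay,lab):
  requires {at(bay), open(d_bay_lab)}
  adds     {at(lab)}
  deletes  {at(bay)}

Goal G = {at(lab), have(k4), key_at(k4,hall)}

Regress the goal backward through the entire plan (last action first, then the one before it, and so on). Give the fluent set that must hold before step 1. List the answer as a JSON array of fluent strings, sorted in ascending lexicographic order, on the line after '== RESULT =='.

Regress step by step:
  through step 4 (move(bay,lab)): drop {at(lab)}, keep {have(k4), key_at(k4,hall)}, require {at(bay), open(d_bay_lab)}
    → {at(bay), have(k4), key_at(k4,hall), open(d_bay_lab)}
  through step 3 (move(kitchen,bay)): drop {at(bay)}, keep {have(k4), key_at(k4,hall), open(d_bay_lab)}, require {at(kitchen), open(d_bay_kitchen)}
    → {at(kitchen), have(k4), key_at(k4,hall), open(d_bay_kitchen), open(d_bay_lab)}
  through step 2 (move(bay,kitchen)): drop {at(kitchen)}, keep {have(k4), key_at(k4,hall), open(d_bay_kitchen), open(d_bay_lab)}, require {at(bay), open(d_bay_kitchen)}
    → {at(bay), have(k4), key_at(k4,hall), open(d_bay_kitchen), open(d_bay_lab)}
  through step 1 (move(lab,bay)): drop {at(bay)}, keep {have(k4), key_at(k4,hall), open(d_bay_kitchen), open(d_bay_lab)}, require {at(lab), open(d_bay_lab)}
    → {at(lab), have(k4), key_at(k4,hall), open(d_bay_kitchen), open(d_bay_lab)}

== RESULT ==
["at(lab)", "have(k4)", "key_at(k4,hall)", "open(d_bay_kitchen)", "open(d_bay_lab)"]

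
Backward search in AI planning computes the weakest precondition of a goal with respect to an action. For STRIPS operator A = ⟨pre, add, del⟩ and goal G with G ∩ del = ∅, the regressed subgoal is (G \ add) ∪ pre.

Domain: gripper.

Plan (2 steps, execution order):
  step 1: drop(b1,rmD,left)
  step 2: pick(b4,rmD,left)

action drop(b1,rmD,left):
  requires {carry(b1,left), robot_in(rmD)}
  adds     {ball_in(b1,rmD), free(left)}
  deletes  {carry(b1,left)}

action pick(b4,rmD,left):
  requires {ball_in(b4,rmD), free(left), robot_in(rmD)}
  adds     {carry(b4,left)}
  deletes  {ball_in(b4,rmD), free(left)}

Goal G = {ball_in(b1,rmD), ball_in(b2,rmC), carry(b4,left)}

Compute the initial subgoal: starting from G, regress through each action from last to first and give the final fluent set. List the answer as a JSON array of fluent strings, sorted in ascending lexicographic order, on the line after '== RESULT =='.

Regress step by step:
  through step 2 (pick(b4,rmD,left)): drop {carry(b4,left)}, keep {ball_in(b1,rmD), ball_in(b2,rmC)}, require {ball_in(b4,rmD), free(left), robot_in(rmD)}
    → {ball_in(b1,rmD), ball_in(b2,rmC), ball_in(b4,rmD), free(left), robot_in(rmD)}
  through step 1 (drop(b1,rmD,left)): drop {ball_in(b1,rmD), free(left)}, keep {ball_in(b2,rmC), ball_in(b4,rmD), robot_in(rmD)}, require {carry(b1,left), robot_in(rmD)}
    → {ball_in(b2,rmC), ball_in(b4,rmD), carry(b1,left), robot_in(rmD)}

== RESULT ==
["ball_in(b2,rmC)", "ball_in(b4,rmD)", "carry(b1,left)", "robot_in(rmD)"]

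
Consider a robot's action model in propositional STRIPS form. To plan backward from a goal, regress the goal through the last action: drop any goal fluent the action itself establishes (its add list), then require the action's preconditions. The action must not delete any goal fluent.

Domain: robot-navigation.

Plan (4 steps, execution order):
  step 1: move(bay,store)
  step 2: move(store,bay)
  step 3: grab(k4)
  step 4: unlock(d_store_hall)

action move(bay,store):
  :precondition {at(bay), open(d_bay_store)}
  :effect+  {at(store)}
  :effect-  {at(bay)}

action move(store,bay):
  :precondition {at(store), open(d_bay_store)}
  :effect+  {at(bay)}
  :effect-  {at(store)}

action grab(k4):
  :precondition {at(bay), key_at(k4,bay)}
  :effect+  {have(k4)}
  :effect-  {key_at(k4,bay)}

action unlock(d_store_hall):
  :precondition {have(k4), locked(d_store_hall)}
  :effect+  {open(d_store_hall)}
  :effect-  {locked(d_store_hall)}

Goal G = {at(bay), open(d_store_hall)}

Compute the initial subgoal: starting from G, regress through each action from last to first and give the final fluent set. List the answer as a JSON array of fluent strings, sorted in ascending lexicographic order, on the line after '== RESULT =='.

Regress step by step:
  through step 4 (unlock(d_store_hall)): drop {open(d_store_hall)}, keep {at(bay)}, require {have(k4), locked(d_store_hall)}
    → {at(bay), have(k4), locked(d_store_hall)}
  through step 3 (grab(k4)): drop {have(k4)}, keep {at(bay), locked(d_store_hall)}, require {at(bay), key_at(k4,bay)}
    → {at(bay), key_at(k4,bay), locked(d_store_hall)}
  through step 2 (move(store,bay)): drop {at(bay)}, keep {key_at(k4,bay), locked(d_store_hall)}, require {at(store), open(d_bay_store)}
    → {at(store), key_at(k4,bay), locked(d_store_hall), open(d_bay_store)}
  through step 1 (move(bay,store)): drop {at(store)}, keep {key_at(k4,bay), locked(d_store_hall), open(d_bay_store)}, require {at(bay), open(d_bay_store)}
    → {at(bay), key_at(k4,bay), locked(d_store_hall), open(d_bay_store)}

== RESULT ==
["at(bay)", "key_at(k4,bay)", "locked(d_store_hall)", "open(d_bay_store)"]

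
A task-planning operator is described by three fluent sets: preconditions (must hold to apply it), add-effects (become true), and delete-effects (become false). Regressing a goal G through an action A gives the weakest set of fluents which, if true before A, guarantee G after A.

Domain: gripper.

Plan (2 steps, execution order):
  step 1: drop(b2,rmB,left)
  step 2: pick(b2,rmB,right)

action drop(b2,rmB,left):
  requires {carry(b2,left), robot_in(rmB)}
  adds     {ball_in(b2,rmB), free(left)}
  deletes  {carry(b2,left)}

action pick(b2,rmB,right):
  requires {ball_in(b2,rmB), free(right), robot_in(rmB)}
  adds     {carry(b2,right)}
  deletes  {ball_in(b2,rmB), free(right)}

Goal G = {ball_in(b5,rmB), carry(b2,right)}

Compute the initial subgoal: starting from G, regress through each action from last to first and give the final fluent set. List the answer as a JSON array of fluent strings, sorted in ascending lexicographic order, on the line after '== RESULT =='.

Regress step by step:
  through step 2 (pick(b2,rmB,right)): drop {carry(b2,right)}, keep {ball_in(b5,rmB)}, require {ball_in(b2,rmB), free(right), robot_in(rmB)}
    → {ball_in(b2,rmB), ball_in(b5,rmB), free(right), robot_in(rmB)}
  through step 1 (drop(b2,rmB,left)): drop {ball_in(b2,rmB)}, keep {ball_in(b5,rmB), free(right), robot_in(rmB)}, require {carry(b2,left), robot_in(rmB)}
    → {ball_in(b5,rmB), carry(b2,left), free(right), robot_in(rmB)}

== RESULT ==
["ball_in(b5,rmB)", "carry(b2,left)", "free(right)", "robot_in(rmB)"]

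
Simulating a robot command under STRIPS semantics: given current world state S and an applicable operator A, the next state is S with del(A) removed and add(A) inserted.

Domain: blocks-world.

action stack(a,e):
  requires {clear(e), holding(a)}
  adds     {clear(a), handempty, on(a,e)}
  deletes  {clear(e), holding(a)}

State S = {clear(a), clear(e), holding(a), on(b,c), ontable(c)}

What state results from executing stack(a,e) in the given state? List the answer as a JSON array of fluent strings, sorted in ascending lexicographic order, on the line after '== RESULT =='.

Progress:
  pre ⊆ S: {clear(e), holding(a)} ⊆ S  — applicable
  S \ del = {clear(a), on(b,c), ontable(c)}
  ∪ add   = {clear(a), handempty, on(a,e), on(b,c), ontable(c)}

== RESULT ==
["clear(a)", "handempty", "on(a,e)", "on(b,c)", "ontable(c)"]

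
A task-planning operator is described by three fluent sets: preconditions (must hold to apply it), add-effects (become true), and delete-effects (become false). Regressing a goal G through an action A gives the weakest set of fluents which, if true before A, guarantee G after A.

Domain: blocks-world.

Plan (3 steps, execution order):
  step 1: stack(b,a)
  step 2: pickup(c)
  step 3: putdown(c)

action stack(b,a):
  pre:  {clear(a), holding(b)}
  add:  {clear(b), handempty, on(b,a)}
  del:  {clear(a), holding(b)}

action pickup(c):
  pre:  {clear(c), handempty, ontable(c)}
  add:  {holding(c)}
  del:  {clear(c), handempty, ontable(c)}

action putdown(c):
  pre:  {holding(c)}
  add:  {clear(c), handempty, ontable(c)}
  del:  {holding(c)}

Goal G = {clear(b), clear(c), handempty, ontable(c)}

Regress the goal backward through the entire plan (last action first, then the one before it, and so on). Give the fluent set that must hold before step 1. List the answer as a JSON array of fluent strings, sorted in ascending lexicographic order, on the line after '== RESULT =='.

Work backward from the goal:
  through step 3 (putdown(c)): drop {clear(c), handempty, ontable(c)}, keep {clear(b)}, require {holding(c)}
    → {clear(b), holding(c)}
  through step 2 (pickup(c)): drop {holding(c)}, keep {clear(b)}, require {clear(c), handempty, ontable(c)}
    → {clear(b), clear(c), handempty, ontable(c)}
  through step 1 (stack(b,a)): drop {clear(b), handempty}, keep {clear(c), ontable(c)}, require {clear(a), holding(b)}
    → {clear(a), clear(c), holding(b), ontable(c)}

== RESULT ==
["clear(a)", "clear(c)", "holding(b)", "ontable(c)"]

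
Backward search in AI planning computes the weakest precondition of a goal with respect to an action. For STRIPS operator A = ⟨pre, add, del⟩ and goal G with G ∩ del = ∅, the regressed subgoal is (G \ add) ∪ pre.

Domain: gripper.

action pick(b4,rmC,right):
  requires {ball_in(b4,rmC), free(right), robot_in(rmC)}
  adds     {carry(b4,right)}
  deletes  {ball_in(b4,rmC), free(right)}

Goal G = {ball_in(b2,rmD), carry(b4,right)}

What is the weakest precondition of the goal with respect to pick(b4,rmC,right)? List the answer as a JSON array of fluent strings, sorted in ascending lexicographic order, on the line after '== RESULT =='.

Compute (G \ add) ∪ pre:
  G ∩ del = {}  (empty — regression defined)
  G \ add = {ball_in(b2,rmD), carry(b4,right)} \ {carry(b4,right)} = {ball_in(b2,rmD)}
  ∪ pre   = {ball_in(b2,rmD)} ∪ {ball_in(b4,rmC), free(right), robot_in(rmC)}
          = {ball_in(b2,rmD), ball_in(b4,rmC), free(right), robot_in(rmC)}

== RESULT ==
["ball_in(b2,rmD)", "ball_in(b4,rmC)", "free(right)", "robot_in(rmC)"]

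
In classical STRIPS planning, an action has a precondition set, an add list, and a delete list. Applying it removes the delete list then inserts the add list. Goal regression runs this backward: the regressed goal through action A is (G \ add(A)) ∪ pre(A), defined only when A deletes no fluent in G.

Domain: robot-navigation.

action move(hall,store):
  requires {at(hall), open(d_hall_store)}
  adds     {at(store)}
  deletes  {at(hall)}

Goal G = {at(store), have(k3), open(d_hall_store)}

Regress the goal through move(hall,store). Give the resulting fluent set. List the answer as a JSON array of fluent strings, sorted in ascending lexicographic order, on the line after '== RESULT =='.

Regress:
  G ∩ del = {}  (empty — regression defined)
  G \ add = {at(store), have(k3), open(d_hall_store)} \ {at(store)} = {have(k3), open(d_hall_store)}
  ∪ pre   = {have(k3), open(d_hall_store)} ∪ {at(hall), open(d_hall_store)}
          = {at(hall), have(k3), open(d_hall_store)}

== RESULT ==
["at(hall)", "have(k3)", "open(d_hall_store)"]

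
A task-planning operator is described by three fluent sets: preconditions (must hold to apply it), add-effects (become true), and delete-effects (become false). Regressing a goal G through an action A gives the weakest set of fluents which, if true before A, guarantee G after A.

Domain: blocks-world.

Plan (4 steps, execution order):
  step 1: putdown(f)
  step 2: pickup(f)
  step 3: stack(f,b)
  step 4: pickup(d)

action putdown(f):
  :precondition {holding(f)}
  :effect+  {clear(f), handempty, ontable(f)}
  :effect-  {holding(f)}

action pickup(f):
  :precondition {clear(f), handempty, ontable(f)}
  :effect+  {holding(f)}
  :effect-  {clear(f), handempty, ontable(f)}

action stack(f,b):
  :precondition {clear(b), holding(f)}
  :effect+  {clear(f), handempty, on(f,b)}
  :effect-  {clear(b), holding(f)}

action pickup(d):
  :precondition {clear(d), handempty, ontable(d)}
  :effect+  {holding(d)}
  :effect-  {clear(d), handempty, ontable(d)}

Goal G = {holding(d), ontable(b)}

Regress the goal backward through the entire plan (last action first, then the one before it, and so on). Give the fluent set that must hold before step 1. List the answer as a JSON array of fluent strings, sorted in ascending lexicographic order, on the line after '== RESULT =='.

Work backward from the goal:
  through step 4 (pickup(d)): drop {holding(d)}, keep {ontable(b)}, require {clear(d), handempty, ontable(d)}
    → {clear(d), handempty, ontable(b), ontable(d)}
  through step 3 (stack(f,b)): drop {handempty}, keep {clear(d), ontable(b), ontable(d)}, require {clear(b), holding(f)}
    → {clear(b), clear(d), holding(f), ontable(b), ontable(d)}
  through step 2 (pickup(f)): drop {holding(f)}, keep {clear(b), clear(d), ontable(b), ontable(d)}, require {clear(f), handempty, ontable(f)}
    → {clear(b), clear(d), clear(f), handempty, ontable(b), ontable(d), ontable(f)}
  through step 1 (putdown(f)): drop {clear(f), handempty, ontable(f)}, keep {clear(b), clear(d), ontable(b), ontable(d)}, require {holding(f)}
    → {clear(b), clear(d), holding(f), ontable(b), ontable(d)}

== RESULT ==
["clear(b)", "clear(d)", "holding(f)", "ontable(b)", "ontable(d)"]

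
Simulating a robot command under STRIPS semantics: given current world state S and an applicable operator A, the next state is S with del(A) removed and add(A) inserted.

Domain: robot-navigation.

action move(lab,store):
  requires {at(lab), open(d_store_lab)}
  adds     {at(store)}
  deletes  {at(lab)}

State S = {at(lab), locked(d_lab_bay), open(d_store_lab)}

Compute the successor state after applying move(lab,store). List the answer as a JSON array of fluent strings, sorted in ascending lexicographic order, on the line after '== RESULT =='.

Compute (S \ del) ∪ add:
  pre ⊆ S: {at(lab), open(d_store_lab)} ⊆ S  — applicable
  S \ del = {locked(d_lab_bay), open(d_store_lab)}
  ∪ add   = {at(store), locked(d_lab_bay), open(d_store_lab)}

== RESULT ==
["at(store)", "locked(d_lab_bay)", "open(d_store_lab)"]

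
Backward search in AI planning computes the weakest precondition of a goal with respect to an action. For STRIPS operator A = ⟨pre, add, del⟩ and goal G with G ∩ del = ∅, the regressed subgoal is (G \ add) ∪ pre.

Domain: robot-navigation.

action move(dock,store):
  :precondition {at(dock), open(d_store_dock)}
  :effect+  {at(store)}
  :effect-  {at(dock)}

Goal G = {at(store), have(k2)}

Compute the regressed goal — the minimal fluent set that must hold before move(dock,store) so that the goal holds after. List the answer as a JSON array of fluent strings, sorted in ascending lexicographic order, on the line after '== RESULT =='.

Regress:
  G ∩ del = {}  (empty — regression defined)
  G \ add = {at(store), have(k2)} \ {at(store)} = {have(k2)}
  ∪ pre   = {have(k2)} ∪ {at(dock), open(d_store_dock)}
          = {at(dock), have(k2), open(d_store_dock)}

== RESULT ==
["at(dock)", "have(k2)", "open(d_store_dock)"]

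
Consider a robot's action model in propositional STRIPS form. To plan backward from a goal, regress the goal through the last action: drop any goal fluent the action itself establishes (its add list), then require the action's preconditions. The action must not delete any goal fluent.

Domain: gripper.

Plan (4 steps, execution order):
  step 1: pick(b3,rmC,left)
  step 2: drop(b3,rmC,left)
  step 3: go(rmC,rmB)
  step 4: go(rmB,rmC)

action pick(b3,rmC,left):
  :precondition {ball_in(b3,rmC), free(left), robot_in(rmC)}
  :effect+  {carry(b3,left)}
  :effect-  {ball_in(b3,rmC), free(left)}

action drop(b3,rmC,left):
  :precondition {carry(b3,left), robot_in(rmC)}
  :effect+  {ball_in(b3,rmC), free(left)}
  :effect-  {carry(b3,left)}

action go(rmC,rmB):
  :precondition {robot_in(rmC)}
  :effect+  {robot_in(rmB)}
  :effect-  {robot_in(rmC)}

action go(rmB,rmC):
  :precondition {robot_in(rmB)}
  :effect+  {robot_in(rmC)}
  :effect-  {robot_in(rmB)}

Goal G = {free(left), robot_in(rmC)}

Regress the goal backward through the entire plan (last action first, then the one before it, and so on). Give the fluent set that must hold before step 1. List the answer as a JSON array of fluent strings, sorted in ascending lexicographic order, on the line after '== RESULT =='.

Regress step by step:
  through step 4 (go(rmB,rmC)): drop {robot_in(rmC)}, keep {free(left)}, require {robot_in(rmB)}
    → {free(left), robot_in(rmB)}
  through step 3 (go(rmC,rmB)): drop {robot_in(rmB)}, keep {free(left)}, require {robot_in(rmC)}
    → {free(left), robot_in(rmC)}
  through step 2 (drop(b3,rmC,left)): drop {free(left)}, keep {robot_in(rmC)}, require {carry(b3,left), robot_in(rmC)}
    → {carry(b3,left), robot_in(rmC)}
  through step 1 (pick(b3,rmC,left)): drop {carry(b3,left)}, keep {robot_in(rmC)}, require {ball_in(b3,rmC), free(left), robot_in(rmC)}
    → {ball_in(b3,rmC), free(left), robot_in(rmC)}

== RESULT ==
["ball_in(b3,rmC)", "free(left)", "robot_in(rmC)"]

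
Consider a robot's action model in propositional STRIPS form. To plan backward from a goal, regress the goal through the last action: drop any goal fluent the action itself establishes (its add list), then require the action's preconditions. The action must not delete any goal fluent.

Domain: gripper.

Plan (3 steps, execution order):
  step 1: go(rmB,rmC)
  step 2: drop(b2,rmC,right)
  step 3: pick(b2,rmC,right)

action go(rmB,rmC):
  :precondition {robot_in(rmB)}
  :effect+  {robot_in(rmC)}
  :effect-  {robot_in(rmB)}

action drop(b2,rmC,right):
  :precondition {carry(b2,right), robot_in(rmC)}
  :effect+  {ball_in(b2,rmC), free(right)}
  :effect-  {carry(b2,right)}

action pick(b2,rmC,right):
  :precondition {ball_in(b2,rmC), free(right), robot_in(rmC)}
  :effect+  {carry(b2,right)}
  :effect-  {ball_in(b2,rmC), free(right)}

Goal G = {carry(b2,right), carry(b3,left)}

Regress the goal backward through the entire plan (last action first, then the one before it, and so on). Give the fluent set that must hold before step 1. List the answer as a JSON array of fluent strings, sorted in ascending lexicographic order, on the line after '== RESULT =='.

Regress step by step:
  through step 3 (pick(b2,rmC,right)): drop {carry(b2,right)}, keep {carry(b3,left)}, require {ball_in(b2,rmC), free(right), robot_in(rmC)}
    → {ball_in(b2,rmC), carry(b3,left), free(right), robot_in(rmC)}
  through step 2 (drop(b2,rmC,right)): drop {ball_in(b2,rmC), free(right)}, keep {carry(b3,left), robot_in(rmC)}, require {carry(b2,right), robot_in(rmC)}
    → {carry(b2,right), carry(b3,left), robot_in(rmC)}
  through step 1 (go(rmB,rmC)): drop {robot_in(rmC)}, keep {carry(b2,right), carry(b3,left)}, require {robot_in(rmB)}
    → {carry(b2,right), carry(b3,left), robot_in(rmB)}

== RESULT ==
["carry(b2,right)", "carry(b3,left)", "robot_in(rmB)"]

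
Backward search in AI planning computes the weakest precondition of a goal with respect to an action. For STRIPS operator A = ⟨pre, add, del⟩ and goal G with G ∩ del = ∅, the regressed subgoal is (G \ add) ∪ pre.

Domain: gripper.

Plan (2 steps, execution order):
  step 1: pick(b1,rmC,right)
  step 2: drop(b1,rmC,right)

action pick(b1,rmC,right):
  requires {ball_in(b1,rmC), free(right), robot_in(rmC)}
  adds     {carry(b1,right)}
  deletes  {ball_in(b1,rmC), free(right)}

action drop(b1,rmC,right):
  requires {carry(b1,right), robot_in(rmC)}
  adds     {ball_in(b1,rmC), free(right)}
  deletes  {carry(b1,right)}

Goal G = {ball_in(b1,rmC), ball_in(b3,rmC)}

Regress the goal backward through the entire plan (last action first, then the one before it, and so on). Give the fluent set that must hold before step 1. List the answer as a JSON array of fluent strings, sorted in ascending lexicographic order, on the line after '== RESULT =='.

Regress step by step:
  through step 2 (drop(b1,rmC,right)): drop {ball_in(b1,rmC)}, keep {ball_in(b3,rmC)}, require {carry(b1,right), robot_in(rmC)}
    → {ball_in(b3,rmC), carry(b1,right), robot_in(rmC)}
  through step 1 (pick(b1,rmC,right)): drop {carry(b1,right)}, keep {ball_in(b3,rmC), robot_in(rmC)}, require {ball_in(b1,rmC), free(right), robot_in(rmC)}
    → {ball_in(b1,rmC), ball_in(b3,rmC), free(right), robot_in(rmC)}

== RESULT ==
["ball_in(b1,rmC)", "ball_in(b3,rmC)", "free(right)", "robot_in(rmC)"]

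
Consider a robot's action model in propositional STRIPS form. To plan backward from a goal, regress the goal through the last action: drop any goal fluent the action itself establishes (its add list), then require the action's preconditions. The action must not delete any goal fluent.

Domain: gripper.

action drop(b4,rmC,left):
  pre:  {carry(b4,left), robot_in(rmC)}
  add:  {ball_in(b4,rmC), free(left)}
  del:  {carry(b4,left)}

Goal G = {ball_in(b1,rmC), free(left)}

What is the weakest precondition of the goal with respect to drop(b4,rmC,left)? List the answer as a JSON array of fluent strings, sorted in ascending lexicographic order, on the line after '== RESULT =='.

Compute (G \ add) ∪ pre:
  G ∩ del = {}  (empty — regression defined)
  G \ add = {ball_in(b1,rmC), free(left)} \ {ball_in(b4,rmC), free(left)} = {ball_in(b1,rmC)}
  ∪ pre   = {ball_in(b1,rmC)} ∪ {carry(b4,left), robot_in(rmC)}
          = {ball_in(b1,rmC), carry(b4,left), robot_in(rmC)}

== RESULT ==
["ball_in(b1,rmC)", "carry(b4,left)", "robot_in(rmC)"]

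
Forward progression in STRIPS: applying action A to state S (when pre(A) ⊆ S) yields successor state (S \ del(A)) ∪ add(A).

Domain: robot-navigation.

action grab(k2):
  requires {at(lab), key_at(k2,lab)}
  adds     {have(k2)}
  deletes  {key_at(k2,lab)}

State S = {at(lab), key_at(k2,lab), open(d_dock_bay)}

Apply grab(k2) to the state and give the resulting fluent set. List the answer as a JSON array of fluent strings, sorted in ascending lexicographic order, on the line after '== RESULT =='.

Compute (S \ del) ∪ add:
  pre ⊆ S: {at(lab), key_at(k2,lab)} ⊆ S  — applicable
  S \ del = {at(lab), open(d_dock_bay)}
  ∪ add   = {at(lab), have(k2), open(d_dock_bay)}

== RESULT ==
["at(lab)", "have(k2)", "open(d_dock_bay)"]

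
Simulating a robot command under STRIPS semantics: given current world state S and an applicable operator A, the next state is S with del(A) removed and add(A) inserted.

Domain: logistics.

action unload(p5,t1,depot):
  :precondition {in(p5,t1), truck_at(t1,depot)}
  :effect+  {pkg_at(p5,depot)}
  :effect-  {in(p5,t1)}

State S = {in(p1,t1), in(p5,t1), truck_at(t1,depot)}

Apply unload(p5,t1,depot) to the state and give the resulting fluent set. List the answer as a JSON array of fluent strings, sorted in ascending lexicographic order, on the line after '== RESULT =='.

Progress:
  pre ⊆ S: {in(p5,t1), truck_at(t1,depot)} ⊆ S  — applicable
  S \ del = {in(p1,t1), truck_at(t1,depot)}
  ∪ add   = {in(p1,t1), pkg_at(p5,depot), truck_at(t1,depot)}

== RESULT ==
["in(p1,t1)", "pkg_at(p5,depot)", "truck_at(t1,depot)"]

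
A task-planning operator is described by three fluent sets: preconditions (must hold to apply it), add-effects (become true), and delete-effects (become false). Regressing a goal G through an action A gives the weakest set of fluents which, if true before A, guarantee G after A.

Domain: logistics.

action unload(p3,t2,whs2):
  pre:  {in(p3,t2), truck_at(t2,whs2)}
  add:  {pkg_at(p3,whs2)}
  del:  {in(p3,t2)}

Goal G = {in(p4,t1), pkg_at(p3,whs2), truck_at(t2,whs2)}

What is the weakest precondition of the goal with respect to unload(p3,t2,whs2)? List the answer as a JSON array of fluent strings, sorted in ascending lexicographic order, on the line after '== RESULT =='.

Regress:
  G ∩ del = {}  (empty — regression defined)
  G \ add = {in(p4,t1), pkg_at(p3,whs2), truck_at(t2,whs2)} \ {pkg_at(p3,whs2)} = {in(p4,t1), truck_at(t2,whs2)}
  ∪ pre   = {in(p4,t1), truck_at(t2,whs2)} ∪ {in(p3,t2), truck_at(t2,whs2)}
          = {in(p3,t2), in(p4,t1), truck_at(t2,whs2)}

== RESULT ==
["in(p3,t2)", "in(p4,t1)", "truck_at(t2,whs2)"]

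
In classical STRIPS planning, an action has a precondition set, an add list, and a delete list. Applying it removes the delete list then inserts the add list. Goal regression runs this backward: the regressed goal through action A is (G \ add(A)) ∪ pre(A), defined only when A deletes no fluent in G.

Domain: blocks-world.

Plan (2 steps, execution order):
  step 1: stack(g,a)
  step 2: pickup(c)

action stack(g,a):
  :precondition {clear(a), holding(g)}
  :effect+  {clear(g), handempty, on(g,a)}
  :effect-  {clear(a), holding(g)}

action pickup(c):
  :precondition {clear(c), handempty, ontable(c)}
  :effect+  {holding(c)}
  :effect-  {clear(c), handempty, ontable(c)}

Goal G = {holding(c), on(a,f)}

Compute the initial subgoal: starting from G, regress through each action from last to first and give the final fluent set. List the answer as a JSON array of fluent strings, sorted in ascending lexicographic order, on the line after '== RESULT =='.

Regress step by step:
  through step 2 (pickup(c)): drop {holding(c)}, keep {on(a,f)}, require {clear(c), handempty, ontable(c)}
    → {clear(c), handempty, on(a,f), ontable(c)}
  through step 1 (stack(g,a)): drop {handempty}, keep {clear(c), on(a,f), ontable(c)}, require {clear(a), holding(g)}
    → {clear(a), clear(c), holding(g), on(a,f), ontable(c)}

== RESULT ==
["clear(a)", "clear(c)", "holding(g)", "on(a,f)", "ontable(c)"]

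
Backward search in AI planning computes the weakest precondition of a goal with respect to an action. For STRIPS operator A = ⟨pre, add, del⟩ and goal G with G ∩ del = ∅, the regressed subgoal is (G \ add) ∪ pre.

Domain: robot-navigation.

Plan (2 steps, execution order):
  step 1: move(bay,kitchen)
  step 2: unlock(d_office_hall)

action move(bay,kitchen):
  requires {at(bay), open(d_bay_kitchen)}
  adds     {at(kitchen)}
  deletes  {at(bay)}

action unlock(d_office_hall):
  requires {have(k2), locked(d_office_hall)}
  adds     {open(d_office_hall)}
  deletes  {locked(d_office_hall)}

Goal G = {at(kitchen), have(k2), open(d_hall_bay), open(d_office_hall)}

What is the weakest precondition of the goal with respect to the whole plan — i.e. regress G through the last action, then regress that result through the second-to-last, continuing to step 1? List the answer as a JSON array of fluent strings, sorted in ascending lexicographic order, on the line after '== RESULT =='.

Work backward from the goal:
  through step 2 (unlock(d_office_hall)): drop {open(d_office_hall)}, keep {at(kitchen), have(k2), open(d_hall_bay)}, require {have(k2), locked(d_office_hall)}
    → {at(kitchen), have(k2), locked(d_office_hall), open(d_hall_bay)}
  through step 1 (move(bay,kitchen)): drop {at(kitchen)}, keep {have(k2), locked(d_office_hall), open(d_hall_bay)}, require {at(bay), open(d_bay_kitchen)}
    → {at(bay), have(k2), locked(d_office_hall), open(d_bay_kitchen), open(d_hall_bay)}

== RESULT ==
["at(bay)", "have(k2)", "locked(d_office_hall)", "open(d_bay_kitchen)", "open(d_hall_bay)"]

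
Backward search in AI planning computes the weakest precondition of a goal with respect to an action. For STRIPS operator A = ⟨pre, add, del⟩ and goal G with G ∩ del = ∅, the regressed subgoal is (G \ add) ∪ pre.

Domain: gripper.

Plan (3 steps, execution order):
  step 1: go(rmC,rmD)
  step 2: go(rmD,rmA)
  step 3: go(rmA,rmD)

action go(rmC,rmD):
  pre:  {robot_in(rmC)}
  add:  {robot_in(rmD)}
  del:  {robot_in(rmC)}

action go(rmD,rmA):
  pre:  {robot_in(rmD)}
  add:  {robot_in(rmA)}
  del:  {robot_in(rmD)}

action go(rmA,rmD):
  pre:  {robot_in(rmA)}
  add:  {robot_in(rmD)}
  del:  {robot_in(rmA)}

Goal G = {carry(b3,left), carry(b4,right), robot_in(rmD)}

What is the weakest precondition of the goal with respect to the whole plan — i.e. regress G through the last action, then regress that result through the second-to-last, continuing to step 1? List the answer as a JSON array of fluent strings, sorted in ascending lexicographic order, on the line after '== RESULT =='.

Work backward from the goal:
  through step 3 (go(rmA,rmD)): drop {robot_in(rmD)}, keep {carry(b3,left), carry(b4,right)}, require {robot_in(rmA)}
    → {carry(b3,left), carry(b4,right), robot_in(rmA)}
  through step 2 (go(rmD,rmA)): drop {robot_in(rmA)}, keep {carry(b3,left), carry(b4,right)}, require {robot_in(rmD)}
    → {carry(b3,left), carry(b4,right), robot_in(rmD)}
  through step 1 (go(rmC,rmD)): drop {robot_in(rmD)}, keep {carry(b3,left), carry(b4,right)}, require {robot_in(rmC)}
    → {carry(b3,left), carry(b4,right), robot_in(rmC)}

== RESULT ==
["carry(b3,left)", "carry(b4,right)", "robot_in(rmC)"]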